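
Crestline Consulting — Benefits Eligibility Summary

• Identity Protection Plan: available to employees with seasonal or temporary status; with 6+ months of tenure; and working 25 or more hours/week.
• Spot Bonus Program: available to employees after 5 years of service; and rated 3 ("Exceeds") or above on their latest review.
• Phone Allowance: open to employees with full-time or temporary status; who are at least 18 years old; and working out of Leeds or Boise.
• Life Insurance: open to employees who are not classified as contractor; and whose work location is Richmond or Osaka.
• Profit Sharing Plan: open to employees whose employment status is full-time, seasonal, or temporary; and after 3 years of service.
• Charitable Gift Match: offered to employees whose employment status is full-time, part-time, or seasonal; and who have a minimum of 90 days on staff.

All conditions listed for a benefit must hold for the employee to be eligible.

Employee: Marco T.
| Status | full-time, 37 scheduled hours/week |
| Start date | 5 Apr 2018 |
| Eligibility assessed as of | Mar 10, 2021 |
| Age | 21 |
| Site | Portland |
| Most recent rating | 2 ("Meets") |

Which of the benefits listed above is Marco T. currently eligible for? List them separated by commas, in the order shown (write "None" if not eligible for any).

Charitable Gift Match

Service from 5 Apr 2018 to Mar 10, 2021: 1070 days.
Identity Protection Plan — status full-time ✗ (requires seasonal or temporary) → not eligible.
Spot Bonus Program — service 1070 days < 5 years (≈1825 days) ✗ → not eligible.
Phone Allowance — status full-time ✓; age 21 ≥ 18 ✓; site Portland ✗ (not Leeds or Boise) → not eligible.
Life Insurance — status full-time ✓ (not excluded); site Portland ✗ (not Richmond or Osaka) → not eligible.
Profit Sharing Plan — status full-time ✓; service 1070 days < 3 years (≈1095 days) ✗ → not eligible.
Charitable Gift Match — status full-time ✓; service 1070 days ≥ 90 days ✓ → eligible.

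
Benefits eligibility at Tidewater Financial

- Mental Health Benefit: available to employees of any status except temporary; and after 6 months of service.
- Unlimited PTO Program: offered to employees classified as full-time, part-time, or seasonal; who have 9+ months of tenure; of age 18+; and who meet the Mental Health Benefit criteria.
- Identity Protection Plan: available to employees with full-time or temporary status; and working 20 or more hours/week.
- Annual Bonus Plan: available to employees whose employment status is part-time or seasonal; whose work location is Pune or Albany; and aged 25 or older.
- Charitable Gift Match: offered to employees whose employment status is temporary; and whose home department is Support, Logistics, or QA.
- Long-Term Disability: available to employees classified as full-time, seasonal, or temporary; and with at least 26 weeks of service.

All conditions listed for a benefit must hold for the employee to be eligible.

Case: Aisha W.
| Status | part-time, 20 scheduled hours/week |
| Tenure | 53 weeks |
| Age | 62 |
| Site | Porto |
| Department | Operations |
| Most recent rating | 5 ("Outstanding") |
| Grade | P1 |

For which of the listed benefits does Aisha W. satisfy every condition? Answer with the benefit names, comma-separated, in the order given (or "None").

Mental Health Benefit — status part-time ✓ (not excluded); service 53 weeks ≥ 6 months (≈180 days) ✓ → eligible.
Unlimited PTO Program — status part-time ✓; service 53 weeks ≥ 9 months (≈270 days) ✓; age 62 ≥ 18 ✓; eligible for Mental Health Benefit ✓ → eligible.
Identity Protection Plan — status part-time ✗ (requires full-time or temporary) → not eligible.
Annual Bonus Plan — status part-time ✓; site Porto ✗ (not Pune or Albany) → not eligible.
Charitable Gift Match — status part-time ✗ (requires temporary) → not eligible.
Long-Term Disability — status part-time ✗ (requires full-time, seasonal, or temporary) → not eligible.

Mental Health Benefit, Unlimited PTO Program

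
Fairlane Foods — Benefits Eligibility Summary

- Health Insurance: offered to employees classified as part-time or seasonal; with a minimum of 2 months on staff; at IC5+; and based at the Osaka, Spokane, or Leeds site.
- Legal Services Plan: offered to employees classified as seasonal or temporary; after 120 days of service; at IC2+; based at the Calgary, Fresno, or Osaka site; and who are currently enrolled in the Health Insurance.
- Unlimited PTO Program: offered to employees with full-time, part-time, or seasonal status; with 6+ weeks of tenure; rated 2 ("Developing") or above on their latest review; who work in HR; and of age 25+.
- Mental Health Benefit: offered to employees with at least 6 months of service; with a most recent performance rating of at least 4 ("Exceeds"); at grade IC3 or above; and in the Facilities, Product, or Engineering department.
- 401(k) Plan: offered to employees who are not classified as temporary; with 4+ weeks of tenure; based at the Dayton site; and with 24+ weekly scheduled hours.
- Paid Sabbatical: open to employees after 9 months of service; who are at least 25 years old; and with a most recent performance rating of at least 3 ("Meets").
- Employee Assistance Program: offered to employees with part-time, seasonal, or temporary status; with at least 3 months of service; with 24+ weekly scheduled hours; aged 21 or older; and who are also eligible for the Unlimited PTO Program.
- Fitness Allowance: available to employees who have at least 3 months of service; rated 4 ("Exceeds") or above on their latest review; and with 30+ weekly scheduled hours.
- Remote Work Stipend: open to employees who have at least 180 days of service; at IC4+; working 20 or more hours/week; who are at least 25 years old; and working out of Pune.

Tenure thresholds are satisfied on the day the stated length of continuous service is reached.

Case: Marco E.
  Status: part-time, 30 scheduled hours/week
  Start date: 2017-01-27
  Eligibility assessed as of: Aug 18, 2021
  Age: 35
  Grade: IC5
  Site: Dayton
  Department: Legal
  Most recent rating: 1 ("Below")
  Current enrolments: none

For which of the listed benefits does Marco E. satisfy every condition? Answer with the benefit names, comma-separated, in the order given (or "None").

Service from 2017-01-27 to Aug 18, 2021: 1664 days.
Health Insurance — status part-time ✓; service 1664 days ≥ 2 months (≈60 days) ✓; grade IC5 ≥ IC5 ✓; site Dayton ✗ (not Osaka, Spokane, or Leeds) → not eligible.
Legal Services Plan — status part-time ✗ (requires seasonal or temporary) → not eligible.
Unlimited PTO Program — status part-time ✓; service 1664 days ≥ 6 weeks (≈42 days) ✓; rating 1 < 2 ✗ → not eligible.
Mental Health Benefit — service 1664 days ≥ 6 months (≈180 days) ✓; rating 1 < 4 ✗ → not eligible.
401(k) Plan — status part-time ✓ (not excluded); service 1664 days ≥ 4 weeks (≈28 days) ✓; site Dayton ✓; 30 hrs/wk ≥ 24 ✓ → eligible.
Paid Sabbatical — service 1664 days ≥ 9 months (≈270 days) ✓; age 35 ≥ 25 ✓; rating 1 < 3 ✗ → not eligible.
Employee Assistance Program — status part-time ✓; service 1664 days ≥ 3 months (≈90 days) ✓; 30 hrs/wk ≥ 24 ✓; age 35 ≥ 21 ✓; not eligible for Unlimited PTO Program ✗ → not eligible.
Fitness Allowance — service 1664 days ≥ 3 months (≈90 days) ✓; rating 1 < 4 ✗ → not eligible.
Remote Work Stipend — service 1664 days ≥ 180 days ✓; grade IC5 ≥ IC4 ✓; 30 hrs/wk ≥ 20 ✓; age 35 ≥ 25 ✓; site Dayton ✗ (not Pune) → not eligible.

401(k) Plan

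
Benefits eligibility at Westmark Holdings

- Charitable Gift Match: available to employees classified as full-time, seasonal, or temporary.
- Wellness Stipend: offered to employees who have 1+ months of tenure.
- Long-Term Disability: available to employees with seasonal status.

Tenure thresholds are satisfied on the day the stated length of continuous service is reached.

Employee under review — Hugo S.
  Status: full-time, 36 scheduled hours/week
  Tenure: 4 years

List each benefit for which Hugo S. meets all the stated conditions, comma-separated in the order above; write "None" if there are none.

Charitable Gift Match, Wellness Stipend

Charitable Gift Match — status full-time ✓ → eligible.
Wellness Stipend — service 4 years ≥ 1 month (≈30 days) ✓ → eligible.
Long-Term Disability — status full-time ✗ (requires seasonal) → not eligible.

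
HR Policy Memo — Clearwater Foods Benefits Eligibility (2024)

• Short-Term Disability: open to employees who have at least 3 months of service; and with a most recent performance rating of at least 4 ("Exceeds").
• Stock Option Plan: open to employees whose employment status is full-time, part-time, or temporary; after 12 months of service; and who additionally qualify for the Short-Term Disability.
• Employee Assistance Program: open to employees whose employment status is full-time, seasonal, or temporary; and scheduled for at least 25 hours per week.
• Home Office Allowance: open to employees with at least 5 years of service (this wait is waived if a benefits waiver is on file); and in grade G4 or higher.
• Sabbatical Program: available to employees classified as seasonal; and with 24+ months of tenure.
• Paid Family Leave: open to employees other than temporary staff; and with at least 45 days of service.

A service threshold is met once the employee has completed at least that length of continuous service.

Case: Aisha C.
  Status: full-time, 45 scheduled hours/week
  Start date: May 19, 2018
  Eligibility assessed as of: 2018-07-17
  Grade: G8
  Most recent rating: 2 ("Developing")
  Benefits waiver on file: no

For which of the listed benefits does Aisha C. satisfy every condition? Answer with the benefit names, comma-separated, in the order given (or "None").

Employee Assistance Program, Paid Family Leave

Service from May 19, 2018 to 2018-07-17: 59 days.
Short-Term Disability — service 59 days < 3 months (≈90 days) ✗ → not eligible.
Stock Option Plan — status full-time ✓; service 59 days < 12 months (≈360 days) ✗ → not eligible.
Employee Assistance Program — status full-time ✓; 45 hrs/wk ≥ 25 ✓ → eligible.
Home Office Allowance — no waiver, service 59 days < 5 years (≈1825 days) ✗ → not eligible.
Sabbatical Program — status full-time ✗ (requires seasonal) → not eligible.
Paid Family Leave — status full-time ✓ (not excluded); service 59 days ≥ 45 days ✓ → eligible.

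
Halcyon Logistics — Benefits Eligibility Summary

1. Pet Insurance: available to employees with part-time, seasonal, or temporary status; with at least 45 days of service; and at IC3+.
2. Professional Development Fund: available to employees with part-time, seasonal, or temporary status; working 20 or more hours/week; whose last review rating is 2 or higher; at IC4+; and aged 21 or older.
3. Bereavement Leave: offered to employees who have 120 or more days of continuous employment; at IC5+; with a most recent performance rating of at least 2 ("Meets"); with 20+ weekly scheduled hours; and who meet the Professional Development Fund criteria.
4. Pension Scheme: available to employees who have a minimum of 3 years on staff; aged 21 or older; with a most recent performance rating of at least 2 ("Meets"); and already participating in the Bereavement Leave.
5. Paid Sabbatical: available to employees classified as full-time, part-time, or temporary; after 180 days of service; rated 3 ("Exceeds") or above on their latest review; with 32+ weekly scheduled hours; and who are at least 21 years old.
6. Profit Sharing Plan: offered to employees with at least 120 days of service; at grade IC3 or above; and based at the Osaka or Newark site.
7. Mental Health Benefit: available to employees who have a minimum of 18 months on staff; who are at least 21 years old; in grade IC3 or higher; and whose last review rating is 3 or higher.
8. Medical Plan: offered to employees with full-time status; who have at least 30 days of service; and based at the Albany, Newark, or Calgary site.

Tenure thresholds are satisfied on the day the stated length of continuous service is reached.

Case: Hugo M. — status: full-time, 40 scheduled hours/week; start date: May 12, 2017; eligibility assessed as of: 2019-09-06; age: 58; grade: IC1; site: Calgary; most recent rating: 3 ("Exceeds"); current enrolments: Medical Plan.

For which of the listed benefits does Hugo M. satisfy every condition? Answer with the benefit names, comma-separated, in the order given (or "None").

Paid Sabbatical, Medical Plan

Service from May 12, 2017 to 2019-09-06: 847 days.
Pet Insurance — status full-time ✗ (requires part-time, seasonal, or temporary) → not eligible.
Professional Development Fund — status full-time ✗ (requires part-time, seasonal, or temporary) → not eligible.
Bereavement Leave — service 847 days ≥ 120 days ✓; grade IC1 < IC5 ✗ → not eligible.
Pension Scheme — service 847 days < 3 years (≈1095 days) ✗ → not eligible.
Paid Sabbatical — status full-time ✓; service 847 days ≥ 180 days ✓; rating 3 ≥ 3 ✓; 40 hrs/wk ≥ 32 ✓; age 58 ≥ 21 ✓ → eligible.
Profit Sharing Plan — service 847 days ≥ 120 days ✓; grade IC1 < IC3 ✗ → not eligible.
Mental Health Benefit — service 847 days ≥ 18 months (≈540 days) ✓; age 58 ≥ 21 ✓; grade IC1 < IC3 ✗ → not eligible.
Medical Plan — status full-time ✓; service 847 days ≥ 30 days ✓; site Calgary ✓ → eligible.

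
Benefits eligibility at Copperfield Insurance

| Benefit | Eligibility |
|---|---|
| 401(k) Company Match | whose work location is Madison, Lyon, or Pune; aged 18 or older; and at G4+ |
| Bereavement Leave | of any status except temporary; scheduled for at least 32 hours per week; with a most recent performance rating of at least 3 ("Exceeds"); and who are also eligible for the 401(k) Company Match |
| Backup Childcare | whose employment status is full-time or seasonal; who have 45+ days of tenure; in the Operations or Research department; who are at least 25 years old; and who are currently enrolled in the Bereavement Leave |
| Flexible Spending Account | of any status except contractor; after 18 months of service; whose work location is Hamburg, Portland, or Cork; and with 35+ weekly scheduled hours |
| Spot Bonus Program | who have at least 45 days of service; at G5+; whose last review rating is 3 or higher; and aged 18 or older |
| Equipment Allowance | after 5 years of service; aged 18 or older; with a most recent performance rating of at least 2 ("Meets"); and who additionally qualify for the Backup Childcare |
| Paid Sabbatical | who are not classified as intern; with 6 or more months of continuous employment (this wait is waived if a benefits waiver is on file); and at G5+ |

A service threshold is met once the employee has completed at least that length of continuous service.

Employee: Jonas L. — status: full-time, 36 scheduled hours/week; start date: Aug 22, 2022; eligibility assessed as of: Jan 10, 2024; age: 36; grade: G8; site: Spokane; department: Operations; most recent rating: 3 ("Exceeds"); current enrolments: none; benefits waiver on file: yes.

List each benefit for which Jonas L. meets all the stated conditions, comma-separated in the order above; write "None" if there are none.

Spot Bonus Program, Paid Sabbatical

Service from Aug 22, 2022 to Jan 10, 2024: 506 days.
401(k) Company Match — site Spokane ✗ (not Madison, Lyon, or Pune) → not eligible.
Bereavement Leave — status full-time ✓ (not excluded); 36 hrs/wk ≥ 32 ✓; rating 3 ≥ 3 ✓; not eligible for 401(k) Company Match ✗ → not eligible.
Backup Childcare — status full-time ✓; service 506 days ≥ 45 days ✓; dept Operations ✓; age 36 ≥ 25 ✓; not enrolled in Bereavement Leave ✗ → not eligible.
Flexible Spending Account — status full-time ✓ (not excluded); service 506 days < 18 months (≈540 days) ✗ → not eligible.
Spot Bonus Program — service 506 days ≥ 45 days ✓; grade G8 ≥ G5 ✓; rating 3 ≥ 3 ✓; age 36 ≥ 18 ✓ → eligible.
Equipment Allowance — service 506 days < 5 years (≈1825 days) ✗ → not eligible.
Paid Sabbatical — status full-time ✓ (not excluded); benefits waiver on file ✓; grade G8 ≥ G5 ✓ → eligible.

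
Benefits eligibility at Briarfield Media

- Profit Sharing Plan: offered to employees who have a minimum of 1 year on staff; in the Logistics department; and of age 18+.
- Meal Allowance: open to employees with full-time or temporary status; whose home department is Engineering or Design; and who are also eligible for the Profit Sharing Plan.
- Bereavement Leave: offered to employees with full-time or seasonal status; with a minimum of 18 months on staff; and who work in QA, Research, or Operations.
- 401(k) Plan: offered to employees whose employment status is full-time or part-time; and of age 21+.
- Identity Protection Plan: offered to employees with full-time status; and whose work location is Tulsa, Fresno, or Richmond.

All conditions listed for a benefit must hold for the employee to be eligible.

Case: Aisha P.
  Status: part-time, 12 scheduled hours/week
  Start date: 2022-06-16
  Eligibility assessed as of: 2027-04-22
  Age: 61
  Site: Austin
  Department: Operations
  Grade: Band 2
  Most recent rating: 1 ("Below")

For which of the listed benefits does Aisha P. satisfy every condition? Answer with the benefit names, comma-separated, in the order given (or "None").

Service from 2022-06-16 to 2027-04-22: 1771 days.
Profit Sharing Plan — service 1771 days ≥ 1 year (≈365 days) ✓; dept Operations ✗ → not eligible.
Meal Allowance — status part-time ✗ (requires full-time or temporary) → not eligible.
Bereavement Leave — status part-time ✗ (requires full-time or seasonal) → not eligible.
401(k) Plan — status part-time ✓; age 61 ≥ 21 ✓ → eligible.
Identity Protection Plan — status part-time ✗ (requires full-time) → not eligible.

401(k) Plan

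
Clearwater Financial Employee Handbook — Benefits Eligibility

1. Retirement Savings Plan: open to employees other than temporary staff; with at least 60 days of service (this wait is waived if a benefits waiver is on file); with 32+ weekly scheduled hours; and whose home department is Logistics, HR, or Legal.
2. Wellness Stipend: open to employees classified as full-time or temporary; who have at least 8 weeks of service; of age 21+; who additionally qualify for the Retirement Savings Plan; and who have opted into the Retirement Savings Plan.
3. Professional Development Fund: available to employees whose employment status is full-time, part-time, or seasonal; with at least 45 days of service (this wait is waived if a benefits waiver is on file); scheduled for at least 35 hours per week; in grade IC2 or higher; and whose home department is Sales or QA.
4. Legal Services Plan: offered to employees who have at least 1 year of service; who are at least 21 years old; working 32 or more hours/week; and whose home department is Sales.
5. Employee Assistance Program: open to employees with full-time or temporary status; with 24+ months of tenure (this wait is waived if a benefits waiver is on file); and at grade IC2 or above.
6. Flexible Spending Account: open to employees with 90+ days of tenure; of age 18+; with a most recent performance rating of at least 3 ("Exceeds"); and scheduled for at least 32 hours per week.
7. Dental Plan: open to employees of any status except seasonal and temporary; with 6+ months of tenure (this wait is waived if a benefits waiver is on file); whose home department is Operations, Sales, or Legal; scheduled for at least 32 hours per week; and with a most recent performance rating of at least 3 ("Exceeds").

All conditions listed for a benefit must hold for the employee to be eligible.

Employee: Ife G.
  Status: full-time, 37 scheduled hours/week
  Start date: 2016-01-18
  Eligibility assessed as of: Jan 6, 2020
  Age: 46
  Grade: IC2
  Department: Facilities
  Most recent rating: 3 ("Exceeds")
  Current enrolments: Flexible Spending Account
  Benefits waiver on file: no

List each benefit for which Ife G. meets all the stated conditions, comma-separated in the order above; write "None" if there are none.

Employee Assistance Program, Flexible Spending Account

Service from 2016-01-18 to Jan 6, 2020: 1449 days.
Retirement Savings Plan — status full-time ✓ (not excluded); no waiver, service 1449 days ≥ 60 days ✓; 37 hrs/wk ≥ 32 ✓; dept Facilities ✗ → not eligible.
Wellness Stipend — status full-time ✓; service 1449 days ≥ 8 weeks (≈56 days) ✓; age 46 ≥ 21 ✓; not eligible for Retirement Savings Plan ✗ → not eligible.
Professional Development Fund — status full-time ✓; no waiver, service 1449 days ≥ 45 days ✓; 37 hrs/wk ≥ 35 ✓; grade IC2 ≥ IC2 ✓; dept Facilities ✗ → not eligible.
Legal Services Plan — service 1449 days ≥ 1 year (≈365 days) ✓; age 46 ≥ 21 ✓; 37 hrs/wk ≥ 32 ✓; dept Facilities ✗ → not eligible.
Employee Assistance Program — status full-time ✓; no waiver, service 1449 days ≥ 24 months (≈720 days) ✓; grade IC2 ≥ IC2 ✓ → eligible.
Flexible Spending Account — service 1449 days ≥ 90 days ✓; age 46 ≥ 18 ✓; rating 3 ≥ 3 ✓; 37 hrs/wk ≥ 32 ✓ → eligible.
Dental Plan — status full-time ✓ (not excluded); no waiver, service 1449 days ≥ 6 months (≈180 days) ✓; dept Facilities ✗ → not eligible.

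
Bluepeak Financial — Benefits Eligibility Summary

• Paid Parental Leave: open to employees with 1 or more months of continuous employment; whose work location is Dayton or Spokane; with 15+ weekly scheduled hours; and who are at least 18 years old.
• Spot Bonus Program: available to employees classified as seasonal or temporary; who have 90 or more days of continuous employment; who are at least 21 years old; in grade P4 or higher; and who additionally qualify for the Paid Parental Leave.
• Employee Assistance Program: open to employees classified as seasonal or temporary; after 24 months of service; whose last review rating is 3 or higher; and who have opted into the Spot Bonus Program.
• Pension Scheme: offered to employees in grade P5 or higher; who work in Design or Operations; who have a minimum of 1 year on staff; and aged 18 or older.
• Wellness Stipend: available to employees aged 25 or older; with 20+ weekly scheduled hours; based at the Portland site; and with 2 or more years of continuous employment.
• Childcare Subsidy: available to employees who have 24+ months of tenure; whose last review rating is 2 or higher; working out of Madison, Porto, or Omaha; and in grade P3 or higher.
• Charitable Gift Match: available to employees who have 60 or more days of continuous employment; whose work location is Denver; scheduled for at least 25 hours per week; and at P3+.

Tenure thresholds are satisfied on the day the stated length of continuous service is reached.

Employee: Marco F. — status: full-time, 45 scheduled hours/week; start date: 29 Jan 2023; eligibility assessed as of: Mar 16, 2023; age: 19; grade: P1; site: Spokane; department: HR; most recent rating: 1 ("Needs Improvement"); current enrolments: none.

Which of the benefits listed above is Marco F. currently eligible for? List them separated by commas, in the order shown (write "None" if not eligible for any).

Paid Parental Leave

Service from 29 Jan 2023 to Mar 16, 2023: 46 days.
Paid Parental Leave — service 46 days ≥ 1 month (≈30 days) ✓; site Spokane ✓; 45 hrs/wk ≥ 15 ✓; age 19 ≥ 18 ✓ → eligible.
Spot Bonus Program — status full-time ✗ (requires seasonal or temporary) → not eligible.
Employee Assistance Program — status full-time ✗ (requires seasonal or temporary) → not eligible.
Pension Scheme — grade P1 < P5 ✗ → not eligible.
Wellness Stipend — age 19 < 25 ✗ → not eligible.
Childcare Subsidy — service 46 days < 24 months (≈720 days) ✗ → not eligible.
Charitable Gift Match — service 46 days < 60 days ✗ → not eligible.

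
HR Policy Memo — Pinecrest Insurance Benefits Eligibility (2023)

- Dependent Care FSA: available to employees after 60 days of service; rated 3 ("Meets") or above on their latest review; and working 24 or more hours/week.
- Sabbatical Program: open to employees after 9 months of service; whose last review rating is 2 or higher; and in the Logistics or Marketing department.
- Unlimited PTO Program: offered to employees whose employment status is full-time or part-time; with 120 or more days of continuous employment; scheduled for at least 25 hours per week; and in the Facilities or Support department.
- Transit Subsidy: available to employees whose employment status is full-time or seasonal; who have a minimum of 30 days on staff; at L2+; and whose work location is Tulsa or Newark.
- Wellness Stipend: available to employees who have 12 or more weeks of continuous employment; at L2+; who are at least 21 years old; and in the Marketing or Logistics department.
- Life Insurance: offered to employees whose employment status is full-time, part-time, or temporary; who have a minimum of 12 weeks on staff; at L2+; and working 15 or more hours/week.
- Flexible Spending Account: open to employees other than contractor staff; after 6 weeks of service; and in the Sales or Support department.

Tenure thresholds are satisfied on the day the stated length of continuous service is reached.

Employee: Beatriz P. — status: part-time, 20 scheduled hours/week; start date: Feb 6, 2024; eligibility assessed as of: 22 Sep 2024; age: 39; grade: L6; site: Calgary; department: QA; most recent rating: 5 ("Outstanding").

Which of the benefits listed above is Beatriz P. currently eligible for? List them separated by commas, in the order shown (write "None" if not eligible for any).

Life Insurance

Service from Feb 6, 2024 to 22 Sep 2024: 229 days.
Dependent Care FSA — service 229 days ≥ 60 days ✓; rating 5 ≥ 3 ✓; 20 hrs/wk < 24 ✗ → not eligible.
Sabbatical Program — service 229 days < 9 months (≈270 days) ✗ → not eligible.
Unlimited PTO Program — status part-time ✓; service 229 days ≥ 120 days ✓; 20 hrs/wk < 25 ✗ → not eligible.
Transit Subsidy — status part-time ✗ (requires full-time or seasonal) → not eligible.
Wellness Stipend — service 229 days ≥ 12 weeks (≈84 days) ✓; grade L6 ≥ L2 ✓; age 39 ≥ 21 ✓; dept QA ✗ → not eligible.
Life Insurance — status part-time ✓; service 229 days ≥ 12 weeks (≈84 days) ✓; grade L6 ≥ L2 ✓; 20 hrs/wk ≥ 15 ✓ → eligible.
Flexible Spending Account — status part-time ✓ (not excluded); service 229 days ≥ 6 weeks (≈42 days) ✓; dept QA ✗ → not eligible.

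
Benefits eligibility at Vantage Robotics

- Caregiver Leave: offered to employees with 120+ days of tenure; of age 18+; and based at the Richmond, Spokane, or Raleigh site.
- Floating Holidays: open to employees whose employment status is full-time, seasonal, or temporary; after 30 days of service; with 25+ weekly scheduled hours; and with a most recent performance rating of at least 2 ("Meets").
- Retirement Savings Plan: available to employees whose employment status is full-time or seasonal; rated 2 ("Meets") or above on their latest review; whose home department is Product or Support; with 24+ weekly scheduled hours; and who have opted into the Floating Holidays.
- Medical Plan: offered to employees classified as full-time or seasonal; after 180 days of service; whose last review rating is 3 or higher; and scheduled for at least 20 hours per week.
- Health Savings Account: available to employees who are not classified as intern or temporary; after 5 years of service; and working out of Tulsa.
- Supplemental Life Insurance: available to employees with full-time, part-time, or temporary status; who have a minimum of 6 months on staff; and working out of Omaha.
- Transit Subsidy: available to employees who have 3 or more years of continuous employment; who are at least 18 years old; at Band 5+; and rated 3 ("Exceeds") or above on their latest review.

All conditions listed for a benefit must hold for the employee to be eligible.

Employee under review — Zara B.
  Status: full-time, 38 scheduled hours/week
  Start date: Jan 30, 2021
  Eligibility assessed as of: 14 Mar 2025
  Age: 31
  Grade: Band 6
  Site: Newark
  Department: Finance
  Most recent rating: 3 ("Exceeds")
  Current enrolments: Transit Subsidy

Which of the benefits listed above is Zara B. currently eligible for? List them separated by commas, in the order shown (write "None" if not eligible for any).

Service from Jan 30, 2021 to 14 Mar 2025: 1504 days.
Caregiver Leave — service 1504 days ≥ 120 days ✓; age 31 ≥ 18 ✓; site Newark ✗ (not Richmond, Spokane, or Raleigh) → not eligible.
Floating Holidays — status full-time ✓; service 1504 days ≥ 30 days ✓; 38 hrs/wk ≥ 25 ✓; rating 3 ≥ 2 ✓ → eligible.
Retirement Savings Plan — status full-time ✓; rating 3 ≥ 2 ✓; dept Finance ✗ → not eligible.
Medical Plan — status full-time ✓; service 1504 days ≥ 180 days ✓; rating 3 ≥ 3 ✓; 38 hrs/wk ≥ 20 ✓ → eligible.
Health Savings Account — status full-time ✓ (not excluded); service 1504 days < 5 years (≈1825 days) ✗ → not eligible.
Supplemental Life Insurance — status full-time ✓; service 1504 days ≥ 6 months (≈180 days) ✓; site Newark ✗ (not Omaha) → not eligible.
Transit Subsidy — service 1504 days ≥ 3 years (≈1095 days) ✓; age 31 ≥ 18 ✓; grade Band 6 ≥ Band 5 ✓; rating 3 ≥ 3 ✓ → eligible.

Floating Holidays, Medical Plan, Transit Subsidy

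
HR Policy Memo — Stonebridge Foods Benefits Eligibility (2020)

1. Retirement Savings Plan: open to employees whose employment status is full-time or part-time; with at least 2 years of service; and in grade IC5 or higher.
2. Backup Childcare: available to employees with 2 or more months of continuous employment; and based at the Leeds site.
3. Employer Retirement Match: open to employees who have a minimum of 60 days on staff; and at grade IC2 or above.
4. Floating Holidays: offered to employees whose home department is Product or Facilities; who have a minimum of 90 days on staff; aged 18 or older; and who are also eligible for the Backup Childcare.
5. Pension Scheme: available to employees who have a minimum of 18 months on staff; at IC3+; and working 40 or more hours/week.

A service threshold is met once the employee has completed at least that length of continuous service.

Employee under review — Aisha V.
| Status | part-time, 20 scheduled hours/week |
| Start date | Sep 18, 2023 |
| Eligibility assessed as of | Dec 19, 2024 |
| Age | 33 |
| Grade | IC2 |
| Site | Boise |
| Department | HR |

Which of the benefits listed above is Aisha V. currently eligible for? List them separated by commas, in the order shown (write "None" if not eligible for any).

Service from Sep 18, 2023 to Dec 19, 2024: 458 days.
Retirement Savings Plan — status part-time ✓; service 458 days < 2 years (≈730 days) ✗ → not eligible.
Backup Childcare — service 458 days ≥ 2 months (≈60 days) ✓; site Boise ✗ (not Leeds) → not eligible.
Employer Retirement Match — service 458 days ≥ 60 days ✓; grade IC2 ≥ IC2 ✓ → eligible.
Floating Holidays — dept HR ✗ → not eligible.
Pension Scheme — service 458 days < 18 months (≈540 days) ✗ → not eligible.

Employer Retirement Match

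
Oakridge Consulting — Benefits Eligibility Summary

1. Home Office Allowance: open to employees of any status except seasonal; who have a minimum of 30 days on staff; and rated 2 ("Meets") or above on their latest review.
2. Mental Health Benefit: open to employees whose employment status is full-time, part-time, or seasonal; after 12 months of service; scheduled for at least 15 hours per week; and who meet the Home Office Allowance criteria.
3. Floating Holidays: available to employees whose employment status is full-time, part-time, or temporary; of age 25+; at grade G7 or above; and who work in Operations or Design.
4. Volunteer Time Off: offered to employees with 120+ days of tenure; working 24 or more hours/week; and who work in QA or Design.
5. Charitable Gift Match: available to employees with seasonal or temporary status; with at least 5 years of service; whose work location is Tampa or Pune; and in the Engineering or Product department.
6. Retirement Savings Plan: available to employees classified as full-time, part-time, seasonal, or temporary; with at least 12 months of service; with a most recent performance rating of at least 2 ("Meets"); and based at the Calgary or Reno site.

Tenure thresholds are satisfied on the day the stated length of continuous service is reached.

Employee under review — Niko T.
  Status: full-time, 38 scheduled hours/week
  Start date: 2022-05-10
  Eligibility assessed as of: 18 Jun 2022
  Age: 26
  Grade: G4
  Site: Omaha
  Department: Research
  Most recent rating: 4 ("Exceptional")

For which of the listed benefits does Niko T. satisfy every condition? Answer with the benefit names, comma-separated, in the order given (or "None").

Home Office Allowance

Service from 2022-05-10 to 18 Jun 2022: 39 days.
Home Office Allowance — status full-time ✓ (not excluded); service 39 days ≥ 30 days ✓; rating 4 ≥ 2 ✓ → eligible.
Mental Health Benefit — status full-time ✓; service 39 days < 12 months (≈360 days) ✗ → not eligible.
Floating Holidays — status full-time ✓; age 26 ≥ 25 ✓; grade G4 < G7 ✗ → not eligible.
Volunteer Time Off — service 39 days < 120 days ✗ → not eligible.
Charitable Gift Match — status full-time ✗ (requires seasonal or temporary) → not eligible.
Retirement Savings Plan — status full-time ✓; service 39 days < 12 months (≈360 days) ✗ → not eligible.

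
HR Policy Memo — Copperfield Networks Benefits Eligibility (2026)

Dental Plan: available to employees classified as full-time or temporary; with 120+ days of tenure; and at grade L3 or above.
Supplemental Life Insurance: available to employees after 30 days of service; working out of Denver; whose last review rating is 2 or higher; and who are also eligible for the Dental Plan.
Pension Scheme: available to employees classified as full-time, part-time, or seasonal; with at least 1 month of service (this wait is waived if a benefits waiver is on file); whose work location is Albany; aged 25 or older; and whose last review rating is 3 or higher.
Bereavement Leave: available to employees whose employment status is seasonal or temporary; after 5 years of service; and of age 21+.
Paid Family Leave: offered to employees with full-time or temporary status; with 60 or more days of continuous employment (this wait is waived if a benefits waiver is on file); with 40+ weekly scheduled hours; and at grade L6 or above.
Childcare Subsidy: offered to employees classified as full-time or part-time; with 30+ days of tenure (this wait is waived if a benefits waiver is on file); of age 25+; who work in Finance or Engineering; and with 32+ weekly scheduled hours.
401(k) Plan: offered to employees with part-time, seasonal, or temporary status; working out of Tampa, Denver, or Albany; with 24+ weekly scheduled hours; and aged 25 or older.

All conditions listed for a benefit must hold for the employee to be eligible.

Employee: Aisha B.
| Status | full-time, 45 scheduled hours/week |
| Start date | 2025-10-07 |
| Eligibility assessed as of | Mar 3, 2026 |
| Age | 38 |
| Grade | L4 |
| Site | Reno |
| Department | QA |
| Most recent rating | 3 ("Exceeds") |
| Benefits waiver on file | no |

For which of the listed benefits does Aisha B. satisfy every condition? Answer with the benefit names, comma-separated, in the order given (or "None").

Service from 2025-10-07 to Mar 3, 2026: 147 days.
Dental Plan — status full-time ✓; service 147 days ≥ 120 days ✓; grade L4 ≥ L3 ✓ → eligible.
Supplemental Life Insurance — service 147 days ≥ 30 days ✓; site Reno ✗ (not Denver) → not eligible.
Pension Scheme — status full-time ✓; no waiver, service 147 days ≥ 1 month (≈30 days) ✓; site Reno ✗ (not Albany) → not eligible.
Bereavement Leave — status full-time ✗ (requires seasonal or temporary) → not eligible.
Paid Family Leave — status full-time ✓; no waiver, service 147 days ≥ 60 days ✓; 45 hrs/wk ≥ 40 ✓; grade L4 < L6 ✗ → not eligible.
Childcare Subsidy — status full-time ✓; no waiver, service 147 days ≥ 30 days ✓; age 38 ≥ 25 ✓; dept QA ✗ → not eligible.
401(k) Plan — status full-time ✗ (requires part-time, seasonal, or temporary) → not eligible.

Dental Plan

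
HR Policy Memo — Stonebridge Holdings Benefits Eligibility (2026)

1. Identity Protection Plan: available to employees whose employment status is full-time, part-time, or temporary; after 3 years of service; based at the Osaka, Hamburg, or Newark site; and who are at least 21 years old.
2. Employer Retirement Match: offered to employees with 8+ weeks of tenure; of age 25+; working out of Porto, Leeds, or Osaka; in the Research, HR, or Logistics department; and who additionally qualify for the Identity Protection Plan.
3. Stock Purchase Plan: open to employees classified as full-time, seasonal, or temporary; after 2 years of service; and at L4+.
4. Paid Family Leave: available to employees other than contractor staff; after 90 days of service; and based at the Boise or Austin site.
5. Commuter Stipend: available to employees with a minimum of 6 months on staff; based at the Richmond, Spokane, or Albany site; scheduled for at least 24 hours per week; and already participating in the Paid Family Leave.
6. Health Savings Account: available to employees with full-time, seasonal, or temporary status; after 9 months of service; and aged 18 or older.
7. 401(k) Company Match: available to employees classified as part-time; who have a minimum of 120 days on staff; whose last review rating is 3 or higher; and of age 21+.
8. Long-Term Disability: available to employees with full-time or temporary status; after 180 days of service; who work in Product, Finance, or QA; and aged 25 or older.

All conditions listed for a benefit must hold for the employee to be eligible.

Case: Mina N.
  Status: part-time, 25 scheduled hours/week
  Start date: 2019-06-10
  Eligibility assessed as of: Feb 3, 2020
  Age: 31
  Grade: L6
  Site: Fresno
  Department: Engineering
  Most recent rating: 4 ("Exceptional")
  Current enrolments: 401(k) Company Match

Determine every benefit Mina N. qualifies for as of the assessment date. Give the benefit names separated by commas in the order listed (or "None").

401(k) Company Match

Service from 2019-06-10 to Feb 3, 2020: 238 days.
Identity Protection Plan — status part-time ✓; service 238 days < 3 years (≈1095 days) ✗ → not eligible.
Employer Retirement Match — service 238 days ≥ 8 weeks (≈56 days) ✓; age 31 ≥ 25 ✓; site Fresno ✗ (not Porto, Leeds, or Osaka) → not eligible.
Stock Purchase Plan — status part-time ✗ (requires full-time, seasonal, or temporary) → not eligible.
Paid Family Leave — status part-time ✓ (not excluded); service 238 days ≥ 90 days ✓; site Fresno ✗ (not Boise or Austin) → not eligible.
Commuter Stipend — service 238 days ≥ 6 months (≈180 days) ✓; site Fresno ✗ (not Richmond, Spokane, or Albany) → not eligible.
Health Savings Account — status part-time ✗ (requires full-time, seasonal, or temporary) → not eligible.
401(k) Company Match — status part-time ✓; service 238 days ≥ 120 days ✓; rating 4 ≥ 3 ✓; age 31 ≥ 21 ✓ → eligible.
Long-Term Disability — status part-time ✗ (requires full-time or temporary) → not eligible.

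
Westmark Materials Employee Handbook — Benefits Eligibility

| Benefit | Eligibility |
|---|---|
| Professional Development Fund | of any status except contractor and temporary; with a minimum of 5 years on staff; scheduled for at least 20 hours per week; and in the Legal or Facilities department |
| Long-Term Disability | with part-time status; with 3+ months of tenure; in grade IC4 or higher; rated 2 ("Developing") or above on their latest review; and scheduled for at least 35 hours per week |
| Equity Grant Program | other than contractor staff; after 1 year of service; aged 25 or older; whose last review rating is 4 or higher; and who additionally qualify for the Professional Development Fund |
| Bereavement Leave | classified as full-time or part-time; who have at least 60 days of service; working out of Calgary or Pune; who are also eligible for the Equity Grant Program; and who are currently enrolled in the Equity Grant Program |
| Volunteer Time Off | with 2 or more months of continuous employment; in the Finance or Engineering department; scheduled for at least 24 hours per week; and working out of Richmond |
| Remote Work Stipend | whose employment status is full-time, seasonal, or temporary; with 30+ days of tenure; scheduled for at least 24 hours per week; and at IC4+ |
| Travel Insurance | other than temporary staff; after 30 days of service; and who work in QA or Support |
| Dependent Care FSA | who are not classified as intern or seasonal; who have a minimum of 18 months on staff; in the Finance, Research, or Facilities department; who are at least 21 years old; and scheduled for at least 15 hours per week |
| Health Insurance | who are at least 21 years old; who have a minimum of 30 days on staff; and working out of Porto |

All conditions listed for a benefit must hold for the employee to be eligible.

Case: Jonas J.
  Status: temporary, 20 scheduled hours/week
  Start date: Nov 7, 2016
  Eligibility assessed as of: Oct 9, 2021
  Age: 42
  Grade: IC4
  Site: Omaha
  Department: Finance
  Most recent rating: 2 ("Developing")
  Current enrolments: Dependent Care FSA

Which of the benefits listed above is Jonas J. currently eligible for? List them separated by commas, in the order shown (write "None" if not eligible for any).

Service from Nov 7, 2016 to Oct 9, 2021: 1797 days.
Professional Development Fund — status temporary ✗ (excluded) → not eligible.
Long-Term Disability — status temporary ✗ (requires part-time) → not eligible.
Equity Grant Program — status temporary ✓ (not excluded); service 1797 days ≥ 1 year (≈365 days) ✓; age 42 ≥ 25 ✓; rating 2 < 4 ✗ → not eligible.
Bereavement Leave — status temporary ✗ (requires full-time or part-time) → not eligible.
Volunteer Time Off — service 1797 days ≥ 2 months (≈60 days) ✓; dept Finance ✓; 20 hrs/wk < 24 ✗ → not eligible.
Remote Work Stipend — status temporary ✓; service 1797 days ≥ 30 days ✓; 20 hrs/wk < 24 ✗ → not eligible.
Travel Insurance — status temporary ✗ (excluded) → not eligible.
Dependent Care FSA — status temporary ✓ (not excluded); service 1797 days ≥ 18 months (≈540 days) ✓; dept Finance ✓; age 42 ≥ 21 ✓; 20 hrs/wk ≥ 15 ✓ → eligible.
Health Insurance — age 42 ≥ 21 ✓; service 1797 days ≥ 30 days ✓; site Omaha ✗ (not Porto) → not eligible.

Dependent Care FSA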